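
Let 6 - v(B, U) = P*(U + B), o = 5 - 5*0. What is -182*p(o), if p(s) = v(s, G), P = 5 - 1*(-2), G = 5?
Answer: 11648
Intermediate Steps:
o = 5 (o = 5 + 0 = 5)
P = 7 (P = 5 + 2 = 7)
v(B, U) = 6 - 7*B - 7*U (v(B, U) = 6 - 7*(U + B) = 6 - 7*(B + U) = 6 - (7*B + 7*U) = 6 + (-7*B - 7*U) = 6 - 7*B - 7*U)
p(s) = -29 - 7*s (p(s) = 6 - 7*s - 7*5 = 6 - 7*s - 35 = -29 - 7*s)
-182*p(o) = -182*(-29 - 7*5) = -182*(-29 - 35) = -182*(-64) = 11648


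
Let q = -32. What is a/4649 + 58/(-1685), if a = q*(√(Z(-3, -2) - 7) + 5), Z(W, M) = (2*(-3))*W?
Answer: -539242/7833565 - 32*√11/4649 ≈ -0.091666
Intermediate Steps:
Z(W, M) = -6*W
a = -160 - 32*√11 (a = -32*(√(-6*(-3) - 7) + 5) = -32*(√(18 - 7) + 5) = -32*(√11 + 5) = -32*(5 + √11) = -160 - 32*√11 ≈ -266.13)
a/4649 + 58/(-1685) = (-160 - 32*√11)/4649 + 58/(-1685) = (-160 - 32*√11)*(1/4649) + 58*(-1/1685) = (-160/4649 - 32*√11/4649) - 58/1685 = -539242/7833565 - 32*√11/4649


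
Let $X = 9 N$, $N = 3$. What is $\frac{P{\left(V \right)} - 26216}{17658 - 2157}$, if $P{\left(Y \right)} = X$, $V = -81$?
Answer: $- \frac{26189}{15501} \approx -1.6895$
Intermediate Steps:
$X = 27$ ($X = 9 \cdot 3 = 27$)
$P{\left(Y \right)} = 27$
$\frac{P{\left(V \right)} - 26216}{17658 - 2157} = \frac{27 - 26216}{17658 - 2157} = - \frac{26189}{15501}$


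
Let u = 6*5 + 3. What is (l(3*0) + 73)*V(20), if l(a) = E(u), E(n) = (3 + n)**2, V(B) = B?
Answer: 27380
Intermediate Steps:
u = 33 (u = 30 + 3 = 33)
l(a) = 1296 (l(a) = (3 + 33)**2 = 36**2 = 1296)
(l(3*0) + 73)*V(20) = (1296 + 73)*20 = 1369*20 = 27380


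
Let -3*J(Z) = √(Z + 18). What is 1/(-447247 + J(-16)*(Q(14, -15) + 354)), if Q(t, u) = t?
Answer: -4025223/1800268640233 + 1104*√2/1800268640233 ≈ -2.2350e-6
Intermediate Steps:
J(Z) = -√(18 + Z)/3 (J(Z) = -√(Z + 18)/3 = -√(18 + Z)/3)
1/(-447247 + J(-16)*(Q(14, -15) + 354)) = 1/(-447247 + (-√(18 - 16)/3)*(14 + 354)) = 1/(-447247 - √2/3*368) = 1/(-447247 - 368*√2/3)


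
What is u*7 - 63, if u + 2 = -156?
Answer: -1169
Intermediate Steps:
u = -158 (u = -2 - 156 = -158)
u*7 - 63 = -158*7 - 63 = -1106 - 63 = -1169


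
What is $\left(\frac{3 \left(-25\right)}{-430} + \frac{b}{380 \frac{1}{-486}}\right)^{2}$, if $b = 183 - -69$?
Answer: $\frac{6925965948729}{66748900} \approx 1.0376 \cdot 10^{5}$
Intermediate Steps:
$b = 252$ ($b = 183 + 69 = 252$)
$\left(\frac{3 \left(-25\right)}{-430} + \frac{b}{380 \frac{1}{-486}}\right)^{2} = \left(\frac{3 \left(-25\right)}{-430} + \frac{252}{380 \frac{1}{-486}}\right)^{2} = \left(\left(-75\right) \left(- \frac{1}{430}\right) + \frac{252}{380 \left(- \frac{1}{486}\right)}\right)^{2} = \left(\frac{15}{86} + \frac{252}{- \frac{190}{243}}\right)^{2} = \left(\frac{15}{86} + 252 \left(- \frac{243}{190}\right)\right)^{2} = \left(\frac{15}{86} - \frac{30618}{95}\right)^{2} = \left(- \frac{2631723}{8170}\right)^{2} = \frac{6925965948729}{66748900}$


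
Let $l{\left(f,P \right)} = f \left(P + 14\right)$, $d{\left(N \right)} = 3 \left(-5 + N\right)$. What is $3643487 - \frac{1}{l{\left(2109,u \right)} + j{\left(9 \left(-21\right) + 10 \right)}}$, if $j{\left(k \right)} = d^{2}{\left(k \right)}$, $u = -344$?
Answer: $\frac{1425572584543}{391266} \approx 3.6435 \cdot 10^{6}$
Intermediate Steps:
$d{\left(N \right)} = -15 + 3 N$
$l{\left(f,P \right)} = f \left(14 + P\right)$
$j{\left(k \right)} = \left(-15 + 3 k\right)^{2}$
$3643487 - \frac{1}{l{\left(2109,u \right)} + j{\left(9 \left(-21\right) + 10 \right)}} = 3643487 - \frac{1}{2109 \left(14 - 344\right) + 9 \left(-5 + \left(9 \left(-21\right) + 10\right)\right)^{2}} = 3643487 - \frac{1}{2109 \left(-330\right) + 9 \left(-5 + \left(-189 + 10\right)\right)^{2}} = 3643487 - \frac{1}{-695970 + 9 \left(-5 - 179\right)^{2}} = 3643487 - \frac{1}{-695970 + 9 \left(-184\right)^{2}} = 3643487 - \frac{1}{-695970 + 9 \cdot 33856} = 3643487 - \frac{1}{-695970 + 304704} = 3643487 - \frac{1}{-391266} = 3643487 - - \frac{1}{391266} = 3643487 + \frac{1}{391266} = \frac{1425572584543}{391266}$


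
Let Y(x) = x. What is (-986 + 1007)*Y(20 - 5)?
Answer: 315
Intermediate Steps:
(-986 + 1007)*Y(20 - 5) = (-986 + 1007)*(20 - 5) = 21*15 = 315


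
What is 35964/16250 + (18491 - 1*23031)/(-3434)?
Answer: 49318844/13950625 ≈ 3.5352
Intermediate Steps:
35964/16250 + (18491 - 1*23031)/(-3434) = 35964*(1/16250) + (18491 - 23031)*(-1/3434) = 17982/8125 - 4540*(-1/3434) = 17982/8125 + 2270/1717 = 49318844/13950625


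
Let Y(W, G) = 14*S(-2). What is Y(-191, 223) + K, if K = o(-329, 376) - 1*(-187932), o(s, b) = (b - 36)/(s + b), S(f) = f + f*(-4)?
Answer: 8837092/47 ≈ 1.8802e+5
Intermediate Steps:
S(f) = -3*f (S(f) = f - 4*f = -3*f)
o(s, b) = (-36 + b)/(b + s)
Y(W, G) = 84 (Y(W, G) = 14*(-3*(-2)) = 14*6 = 84)
K = 8833144/47 (K = (-36 + 376)/(376 - 329) - 1*(-187932) = 340/47 + 187932 = 8833144/47 ≈ 1.8794e+5)
Y(-191, 223) + K = 84 + 8833144/47 = 8837092/47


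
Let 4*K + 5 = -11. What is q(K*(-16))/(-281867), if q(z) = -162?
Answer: 162/281867 ≈ 0.00057474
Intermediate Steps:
K = -4 (K = -5/4 + (1/4)*(-11) = -5/4 - 11/4 = -4)
q(K*(-16))/(-281867) = -162/(-281867) = -162*(-1/281867) = 162/281867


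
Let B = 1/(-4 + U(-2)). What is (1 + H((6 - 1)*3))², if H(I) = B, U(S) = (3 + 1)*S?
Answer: 121/144 ≈ 0.84028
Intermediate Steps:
U(S) = 4*S
B = -1/12 (B = 1/(-4 + 4*(-2)) = 1/(-4 - 8) = 1/(-12) = -1/12 ≈ -0.083333)
H(I) = -1/12
(1 + H((6 - 1)*3))² = (1 - 1/12)² = (11/12)² = 121/144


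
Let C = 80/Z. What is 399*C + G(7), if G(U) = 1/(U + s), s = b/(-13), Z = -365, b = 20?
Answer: -452315/5183 ≈ -87.269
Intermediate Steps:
s = -20/13 (s = 20/(-13) = 20*(-1/13) = -20/13 ≈ -1.5385)
C = -16/73 (C = 80/(-365) = 80*(-1/365) = -16/73 ≈ -0.21918)
G(U) = 1/(-20/13 + U) (G(U) = 1/(U - 20/13) = 1/(-20/13 + U))
399*C + G(7) = 399*(-16/73) + 13/(-20 + 13*7) = -6384/73 + 13/(-20 + 91) = -6384/73 + 13/71 = -452315/5183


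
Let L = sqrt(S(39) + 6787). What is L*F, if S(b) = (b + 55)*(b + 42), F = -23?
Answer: -23*sqrt(14401) ≈ -2760.1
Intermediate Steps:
S(b) = (42 + b)*(55 + b) (S(b) = (55 + b)*(42 + b) = (42 + b)*(55 + b))
L = sqrt(14401) (L = sqrt((2310 + 39**2 + 97*39) + 6787) = sqrt((2310 + 1521 + 3783) + 6787) = sqrt(7614 + 6787) = sqrt(14401) ≈ 120.00)
L*F = sqrt(14401)*(-23) = -23*sqrt(14401)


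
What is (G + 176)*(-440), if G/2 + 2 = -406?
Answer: 281600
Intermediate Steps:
G = -816 (G = -4 + 2*(-406) = -4 - 812 = -816)
(G + 176)*(-440) = (-816 + 176)*(-440) = -640*(-440) = 281600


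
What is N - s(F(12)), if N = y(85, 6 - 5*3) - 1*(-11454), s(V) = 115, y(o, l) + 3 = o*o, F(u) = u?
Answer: 18561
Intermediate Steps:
y(o, l) = -3 + o² (y(o, l) = -3 + o*o = -3 + o²)
N = 18676 (N = (-3 + 85²) - 1*(-11454) = (-3 + 7225) + 11454 = 7222 + 11454 = 18676)
N - s(F(12)) = 18676 - 1*115 = 18676 - 115 = 18561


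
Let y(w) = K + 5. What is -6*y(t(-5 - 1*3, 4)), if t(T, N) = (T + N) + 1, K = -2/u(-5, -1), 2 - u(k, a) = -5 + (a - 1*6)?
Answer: -204/7 ≈ -29.143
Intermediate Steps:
u(k, a) = 13 - a (u(k, a) = 2 - (-5 + (a - 1*6)) = 2 - (-5 + (a - 6)) = 2 - (-5 + (-6 + a)) = 2 - (-11 + a) = 2 + (11 - a) = 13 - a)
K = -1/7 (K = -2/(13 - 1*(-1)) = -2/(13 + 1) = -2/14 = -2*1/14 = -1/7 ≈ -0.14286)
t(T, N) = 1 + N + T (t(T, N) = (N + T) + 1 = 1 + N + T)
y(w) = 34/7 (y(w) = -1/7 + 5 = 34/7)
-6*y(t(-5 - 1*3, 4)) = -6*34/7 = -204/7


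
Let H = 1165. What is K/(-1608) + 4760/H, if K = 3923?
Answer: 616757/374664 ≈ 1.6462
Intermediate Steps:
K/(-1608) + 4760/H = 3923/(-1608) + 4760/1165 = 3923*(-1/1608) + 4760*(1/1165) = -3923/1608 + 952/233 = 616757/374664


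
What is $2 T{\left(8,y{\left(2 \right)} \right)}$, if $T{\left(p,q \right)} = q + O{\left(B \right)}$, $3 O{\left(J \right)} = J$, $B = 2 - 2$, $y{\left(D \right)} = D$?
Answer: $4$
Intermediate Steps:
$B = 0$ ($B = 2 - 2 = 0$)
$O{\left(J \right)} = \frac{J}{3}$
$T{\left(p,q \right)} = q$ ($T{\left(p,q \right)} = q + \frac{1}{3} \cdot 0 = q + 0 = q$)
$2 T{\left(8,y{\left(2 \right)} \right)} = 2 \cdot 2 = 4$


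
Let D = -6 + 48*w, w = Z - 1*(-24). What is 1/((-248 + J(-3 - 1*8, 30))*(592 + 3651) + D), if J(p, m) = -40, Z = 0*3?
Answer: -1/1220838 ≈ -8.1911e-7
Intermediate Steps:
Z = 0
w = 24 (w = 0 - 1*(-24) = 0 + 24 = 24)
D = 1146 (D = -6 + 48*24 = -6 + 1152 = 1146)
1/((-248 + J(-3 - 1*8, 30))*(592 + 3651) + D) = 1/((-248 - 40)*(592 + 3651) + 1146) = 1/(-288*4243 + 1146) = 1/(-1221984 + 1146) = 1/(-1220838) = -1/1220838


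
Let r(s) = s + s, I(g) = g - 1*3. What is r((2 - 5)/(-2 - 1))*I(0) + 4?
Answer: -2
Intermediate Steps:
I(g) = -3 + g (I(g) = g - 3 = -3 + g)
r(s) = 2*s
r((2 - 5)/(-2 - 1))*I(0) + 4 = (2*((2 - 5)/(-2 - 1)))*(-3 + 0) + 4 = (2*(-3/(-3)))*(-3) + 4 = (2*(-3*(-⅓)))*(-3) + 4 = (2*1)*(-3) + 4 = 2*(-3) + 4 = -6 + 4 = -2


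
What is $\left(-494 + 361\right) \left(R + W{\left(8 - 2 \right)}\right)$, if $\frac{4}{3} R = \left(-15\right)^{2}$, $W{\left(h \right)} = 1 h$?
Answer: $- \frac{92967}{4} \approx -23242.0$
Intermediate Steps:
$W{\left(h \right)} = h$
$R = \frac{675}{4}$ ($R = \frac{3 \left(-15\right)^{2}}{4} = \frac{3}{4} \cdot 225 = \frac{675}{4} \approx 168.75$)
$\left(-494 + 361\right) \left(R + W{\left(8 - 2 \right)}\right) = \left(-494 + 361\right) \left(\frac{675}{4} + \left(8 - 2\right)\right) = - 133 \left(\frac{675}{4} + 6\right) = \left(-133\right) \frac{699}{4} = - \frac{92967}{4}$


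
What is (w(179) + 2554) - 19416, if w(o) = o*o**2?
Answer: 5718477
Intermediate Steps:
w(o) = o**3
(w(179) + 2554) - 19416 = (179**3 + 2554) - 19416 = (5735339 + 2554) - 19416 = 5737893 - 19416 = 5718477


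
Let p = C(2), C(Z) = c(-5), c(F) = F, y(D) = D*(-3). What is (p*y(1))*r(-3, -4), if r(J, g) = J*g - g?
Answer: 240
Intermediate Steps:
y(D) = -3*D
C(Z) = -5
p = -5
r(J, g) = -g + J*g
(p*y(1))*r(-3, -4) = (-(-15))*(-4*(-1 - 3)) = (-5*(-3))*(-4*(-4)) = 15*16 = 240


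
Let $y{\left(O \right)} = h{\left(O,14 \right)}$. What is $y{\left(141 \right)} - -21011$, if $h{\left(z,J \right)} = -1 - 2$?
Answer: $21008$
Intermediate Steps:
$h{\left(z,J \right)} = -3$
$y{\left(O \right)} = -3$
$y{\left(141 \right)} - -21011 = -3 - -21011 = -3 + 21011 = 21008$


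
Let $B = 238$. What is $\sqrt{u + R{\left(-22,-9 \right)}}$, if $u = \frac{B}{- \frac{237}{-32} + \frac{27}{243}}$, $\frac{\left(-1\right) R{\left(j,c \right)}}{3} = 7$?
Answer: $\frac{7 \sqrt{1019715}}{2165} \approx 3.265$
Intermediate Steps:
$R{\left(j,c \right)} = -21$ ($R{\left(j,c \right)} = \left(-3\right) 7 = -21$)
$u = \frac{68544}{2165}$ ($u = \frac{238}{- \frac{237}{-32} + \frac{27}{243}} = \frac{238}{\left(-237\right) \left(- \frac{1}{32}\right) + 27 \cdot \frac{1}{243}} = \frac{238}{\frac{237}{32} + \frac{1}{9}} = \frac{238}{\frac{2165}{288}} = 238 \cdot \frac{288}{2165} = \frac{68544}{2165} \approx 31.66$)
$\sqrt{u + R{\left(-22,-9 \right)}} = \sqrt{\frac{68544}{2165} - 21} = \sqrt{\frac{23079}{2165}} = \frac{7 \sqrt{1019715}}{2165}$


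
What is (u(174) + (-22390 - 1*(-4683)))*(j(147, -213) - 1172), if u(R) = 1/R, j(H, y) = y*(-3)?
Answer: 1642182061/174 ≈ 9.4378e+6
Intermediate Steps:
j(H, y) = -3*y
(u(174) + (-22390 - 1*(-4683)))*(j(147, -213) - 1172) = (1/174 + (-22390 - 1*(-4683)))*(-3*(-213) - 1172) = (1/174 + (-22390 + 4683))*(639 - 1172) = (1/174 - 17707)*(-533) = -3081017/174*(-533) = 1642182061/174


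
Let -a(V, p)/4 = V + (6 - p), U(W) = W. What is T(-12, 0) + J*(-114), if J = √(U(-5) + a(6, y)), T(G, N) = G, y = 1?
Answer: -12 - 798*I ≈ -12.0 - 798.0*I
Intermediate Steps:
a(V, p) = -24 - 4*V + 4*p (a(V, p) = -4*(V + (6 - p)) = -4*(6 + V - p) = -24 - 4*V + 4*p)
J = 7*I (J = √(-5 + (-24 - 4*6 + 4*1)) = √(-5 + (-24 - 24 + 4)) = √(-5 - 44) = √(-49) = 7*I ≈ 7.0*I)
T(-12, 0) + J*(-114) = -12 + (7*I)*(-114) = -12 - 798*I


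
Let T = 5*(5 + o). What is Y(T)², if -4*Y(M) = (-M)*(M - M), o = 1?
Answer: 0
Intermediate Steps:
T = 30 (T = 5*(5 + 1) = 5*6 = 30)
Y(M) = 0 (Y(M) = -(-M)*(M - M)/4 = -(-M)*0/4 = -¼*0 = 0)
Y(T)² = 0² = 0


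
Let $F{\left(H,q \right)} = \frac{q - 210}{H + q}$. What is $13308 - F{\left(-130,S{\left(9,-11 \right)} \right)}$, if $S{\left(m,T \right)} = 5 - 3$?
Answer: $\frac{106451}{8} \approx 13306.0$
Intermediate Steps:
$S{\left(m,T \right)} = 2$
$F{\left(H,q \right)} = \frac{-210 + q}{H + q}$
$13308 - F{\left(-130,S{\left(9,-11 \right)} \right)} = 13308 - \frac{-210 + 2}{-130 + 2} = 13308 - \frac{1}{-128} \left(-208\right) = 13308 - \left(- \frac{1}{128}\right) \left(-208\right) = 13308 - \frac{13}{8} = \frac{106451}{8}$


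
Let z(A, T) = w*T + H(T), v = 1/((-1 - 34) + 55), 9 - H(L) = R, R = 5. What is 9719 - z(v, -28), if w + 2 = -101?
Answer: 6831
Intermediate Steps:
H(L) = 4 (H(L) = 9 - 1*5 = 9 - 5 = 4)
v = 1/20 (v = 1/(-35 + 55) = 1/20 ≈ 0.050000)
w = -103 (w = -2 - 101 = -103)
z(A, T) = 4 - 103*T (z(A, T) = -103*T + 4 = 4 - 103*T)
9719 - z(v, -28) = 9719 - (4 - 103*(-28)) = 9719 - (4 + 2884) = 9719 - 1*2888 = 9719 - 2888 = 6831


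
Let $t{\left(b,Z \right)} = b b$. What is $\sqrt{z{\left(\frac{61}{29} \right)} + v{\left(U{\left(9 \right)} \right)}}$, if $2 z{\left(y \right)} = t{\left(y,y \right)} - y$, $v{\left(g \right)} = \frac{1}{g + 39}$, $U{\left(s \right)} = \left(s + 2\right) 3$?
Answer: $\frac{\sqrt{142226}}{348} \approx 1.0837$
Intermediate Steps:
$U{\left(s \right)} = 6 + 3 s$ ($U{\left(s \right)} = \left(2 + s\right) 3 = 6 + 3 s$)
$t{\left(b,Z \right)} = b^{2}$
$v{\left(g \right)} = \frac{1}{39 + g}$
$z{\left(y \right)} = \frac{y^{2}}{2} - \frac{y}{2}$ ($z{\left(y \right)} = \frac{y^{2} - y}{2} = \frac{y^{2}}{2} - \frac{y}{2}$)
$\sqrt{z{\left(\frac{61}{29} \right)} + v{\left(U{\left(9 \right)} \right)}} = \sqrt{\frac{\frac{61}{29} \left(-1 + \frac{61}{29}\right)}{2} + \frac{1}{39 + \left(6 + 3 \cdot 9\right)}} = \sqrt{\frac{61 \cdot \frac{1}{29} \left(-1 + 61 \cdot \frac{1}{29}\right)}{2} + \frac{1}{39 + \left(6 + 27\right)}} = \sqrt{\frac{1}{2} \cdot \frac{61}{29} \left(-1 + \frac{61}{29}\right) + \frac{1}{39 + 33}} = \sqrt{\frac{1}{2} \cdot \frac{61}{29} \cdot \frac{32}{29} + \frac{1}{72}} = \sqrt{\frac{976}{841} + \frac{1}{72}} = \sqrt{\frac{71113}{60552}} = \frac{\sqrt{142226}}{348}$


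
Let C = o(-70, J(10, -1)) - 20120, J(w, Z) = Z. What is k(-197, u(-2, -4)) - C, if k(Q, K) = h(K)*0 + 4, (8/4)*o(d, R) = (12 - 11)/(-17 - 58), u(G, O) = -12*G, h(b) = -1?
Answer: 3018601/150 ≈ 20124.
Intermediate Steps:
o(d, R) = -1/150 (o(d, R) = ((12 - 11)/(-17 - 58))/2 = (1/(-75))/2 = (1*(-1/75))/2 = (1/2)*(-1/75) = -1/150)
k(Q, K) = 4 (k(Q, K) = -1*0 + 4 = 0 + 4 = 4)
C = -3018001/150 (C = -1/150 - 20120 = -3018001/150 ≈ -20120.)
k(-197, u(-2, -4)) - C = 4 - 1*(-3018001/150) = 4 + 3018001/150 = 3018601/150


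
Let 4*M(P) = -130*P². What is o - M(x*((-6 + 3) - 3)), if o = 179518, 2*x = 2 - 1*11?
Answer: 406421/2 ≈ 2.0321e+5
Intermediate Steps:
x = -9/2 (x = (2 - 1*11)/2 = (2 - 11)/2 = (½)*(-9) = -9/2 ≈ -4.5000)
M(P) = -65*P²/2 (M(P) = (-130*P²)/4 = -65*P²/2)
o - M(x*((-6 + 3) - 3)) = 179518 - (-65)*(-9*((-6 + 3) - 3)/2)²/2 = 179518 - (-65)*(-9*(-3 - 3)/2)²/2 = 179518 - (-65)*(-9/2*(-6))²/2 = 179518 - (-65)*27²/2 = 179518 - (-65)*729/2 = 179518 - 1*(-47385/2) = 179518 + 47385/2 = 406421/2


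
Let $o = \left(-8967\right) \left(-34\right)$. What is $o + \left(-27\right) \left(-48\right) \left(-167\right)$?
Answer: $88446$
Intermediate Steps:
$o = 304878$
$o + \left(-27\right) \left(-48\right) \left(-167\right) = 304878 + \left(-27\right) \left(-48\right) \left(-167\right) = 304878 + 1296 \left(-167\right) = 304878 - 216432 = 88446$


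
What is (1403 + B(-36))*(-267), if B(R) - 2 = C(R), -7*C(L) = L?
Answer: -2635557/7 ≈ -3.7651e+5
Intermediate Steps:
C(L) = -L/7
B(R) = 2 - R/7
(1403 + B(-36))*(-267) = (1403 + (2 - ⅐*(-36)))*(-267) = (1403 + (2 + 36/7))*(-267) = (1403 + 50/7)*(-267) = (9871/7)*(-267) = -2635557/7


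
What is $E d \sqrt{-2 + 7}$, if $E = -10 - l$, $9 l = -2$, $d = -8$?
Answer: $\frac{704 \sqrt{5}}{9} \approx 174.91$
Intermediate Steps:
$l = - \frac{2}{9}$ ($l = \frac{1}{9} \left(-2\right) = - \frac{2}{9} \approx -0.22222$)
$E = - \frac{88}{9}$ ($E = -10 - - \frac{2}{9} = -10 + \frac{2}{9} = - \frac{88}{9} \approx -9.7778$)
$E d \sqrt{-2 + 7} = \left(- \frac{88}{9}\right) \left(-8\right) \sqrt{-2 + 7} = \frac{704 \sqrt{5}}{9}$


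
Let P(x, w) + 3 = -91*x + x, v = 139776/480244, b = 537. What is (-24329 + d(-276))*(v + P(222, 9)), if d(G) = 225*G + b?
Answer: 206067278079948/120061 ≈ 1.7164e+9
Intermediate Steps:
d(G) = 537 + 225*G (d(G) = 225*G + 537 = 537 + 225*G)
v = 34944/120061 (v = 139776*(1/480244) = 34944/120061 ≈ 0.29105)
P(x, w) = -3 - 90*x (P(x, w) = -3 + (-91*x + x) = -3 - 90*x)
(-24329 + d(-276))*(v + P(222, 9)) = (-24329 + (537 + 225*(-276)))*(34944/120061 + (-3 - 90*222)) = (-24329 + (537 - 62100))*(34944/120061 + (-3 - 19980)) = (-24329 - 61563)*(34944/120061 - 19983) = -85892*(-2399144019/120061) = 206067278079948/120061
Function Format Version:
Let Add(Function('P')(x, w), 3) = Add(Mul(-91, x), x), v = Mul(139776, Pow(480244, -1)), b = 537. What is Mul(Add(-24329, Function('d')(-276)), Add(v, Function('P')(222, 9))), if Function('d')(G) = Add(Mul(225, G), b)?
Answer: Rational(206067278079948, 120061) ≈ 1.7164e+9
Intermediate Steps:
Function('d')(G) = Add(537, Mul(225, G)) (Function('d')(G) = Add(Mul(225, G), 537) = Add(537, Mul(225, G)))
v = Rational(34944, 120061) (v = Mul(139776, Rational(1, 480244)) = Rational(34944, 120061) ≈ 0.29105)
Function('P')(x, w) = Add(-3, Mul(-90, x)) (Function('P')(x, w) = Add(-3, Add(Mul(-91, x), x)) = Add(-3, Mul(-90, x)))
Mul(Add(-24329, Function('d')(-276)), Add(v, Function('P')(222, 9))) = Mul(Add(-24329, Add(537, Mul(225, -276))), Add(Rational(34944, 120061), Add(-3, Mul(-90, 222)))) = Mul(Add(-24329, Add(537, -62100)), Add(Rational(34944, 120061), Add(-3, -19980))) = Mul(Add(-24329, -61563), Add(Rational(34944, 120061), -19983)) = Mul(-85892, Rational(-2399144019, 120061)) = Rational(206067278079948, 120061)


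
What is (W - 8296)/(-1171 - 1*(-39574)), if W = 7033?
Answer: -421/12801 ≈ -0.032888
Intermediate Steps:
(W - 8296)/(-1171 - 1*(-39574)) = (7033 - 8296)/(-1171 - 1*(-39574)) = -1263/(-1171 + 39574) = -1263/38403 = -1263*1/38403 = -421/12801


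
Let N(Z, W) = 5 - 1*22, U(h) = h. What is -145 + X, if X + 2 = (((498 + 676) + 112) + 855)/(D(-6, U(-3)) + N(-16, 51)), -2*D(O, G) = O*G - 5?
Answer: -11191/47 ≈ -238.11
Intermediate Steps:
D(O, G) = 5/2 - G*O/2 (D(O, G) = -(O*G - 5)/2 = -(G*O - 5)/2 = -(-5 + G*O)/2 = 5/2 - G*O/2)
N(Z, W) = -17 (N(Z, W) = 5 - 22 = -17)
X = -4376/47 (X = -2 + (((498 + 676) + 112) + 855)/((5/2 - ½*(-3)*(-6)) - 17) = -2 + ((1174 + 112) + 855)/((5/2 - 9) - 17) = -2 + (1286 + 855)/(-13/2 - 17) = -2 + 2141/(-47/2) = -2 + 2141*(-2/47) = -2 - 4282/47 = -4376/47 ≈ -93.106)
-145 + X = -145 - 4376/47 = -11191/47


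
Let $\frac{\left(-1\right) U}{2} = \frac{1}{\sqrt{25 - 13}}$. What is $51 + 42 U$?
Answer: $51 - 14 \sqrt{3} \approx 26.751$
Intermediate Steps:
$U = - \frac{\sqrt{3}}{3}$ ($U = - \frac{2}{\sqrt{25 - 13}} = - \frac{2}{\sqrt{12}} = - \frac{2}{2 \sqrt{3}} = - 2 \frac{\sqrt{3}}{6} = - \frac{\sqrt{3}}{3} \approx -0.57735$)
$51 + 42 U = 51 + 42 \left(- \frac{\sqrt{3}}{3}\right) = 51 - 14 \sqrt{3}$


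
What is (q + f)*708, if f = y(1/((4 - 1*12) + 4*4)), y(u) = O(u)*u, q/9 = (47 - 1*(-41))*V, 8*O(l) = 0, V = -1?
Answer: -560736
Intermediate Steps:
O(l) = 0 (O(l) = (1/8)*0 = 0)
q = -792 (q = 9*((47 - 1*(-41))*(-1)) = 9*((47 + 41)*(-1)) = 9*(88*(-1)) = 9*(-88) = -792)
y(u) = 0 (y(u) = 0*u = 0)
f = 0
(q + f)*708 = (-792 + 0)*708 = -792*708 = -560736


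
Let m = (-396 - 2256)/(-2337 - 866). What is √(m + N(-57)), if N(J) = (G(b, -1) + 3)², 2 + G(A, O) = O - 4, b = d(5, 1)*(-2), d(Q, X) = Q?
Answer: 70*√35233/3203 ≈ 4.1022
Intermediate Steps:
b = -10 (b = 5*(-2) = -10)
G(A, O) = -6 + O (G(A, O) = -2 + (O - 4) = -2 + (-4 + O) = -6 + O)
N(J) = 16 (N(J) = ((-6 - 1) + 3)² = (-7 + 3)² = (-4)² = 16)
m = 2652/3203 (m = -2652/(-3203) = -2652*(-1/3203) = 2652/3203 ≈ 0.82797)
√(m + N(-57)) = √(2652/3203 + 16) = √(53900/3203) = 70*√35233/3203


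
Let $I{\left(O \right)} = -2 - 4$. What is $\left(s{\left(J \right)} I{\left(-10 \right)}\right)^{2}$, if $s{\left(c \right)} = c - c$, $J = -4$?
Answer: $0$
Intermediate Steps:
$s{\left(c \right)} = 0$
$I{\left(O \right)} = -6$
$\left(s{\left(J \right)} I{\left(-10 \right)}\right)^{2} = \left(0 \left(-6\right)\right)^{2} = 0^{2} = 0$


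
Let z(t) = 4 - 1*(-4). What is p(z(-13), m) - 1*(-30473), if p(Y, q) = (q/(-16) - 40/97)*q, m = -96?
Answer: 2903849/97 ≈ 29937.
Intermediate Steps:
z(t) = 8 (z(t) = 4 + 4 = 8)
p(Y, q) = q*(-40/97 - q/16) (p(Y, q) = (q*(-1/16) - 40*1/97)*q = (-q/16 - 40/97)*q = (-40/97 - q/16)*q = q*(-40/97 - q/16))
p(z(-13), m) - 1*(-30473) = -1/1552*(-96)*(640 + 97*(-96)) - 1*(-30473) = -1/1552*(-96)*(640 - 9312) + 30473 = -1/1552*(-96)*(-8672) + 30473 = -52032/97 + 30473 = 2903849/97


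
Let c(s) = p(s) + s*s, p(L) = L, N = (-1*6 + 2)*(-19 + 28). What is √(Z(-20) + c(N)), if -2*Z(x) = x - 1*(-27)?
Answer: √5026/2 ≈ 35.447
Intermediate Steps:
Z(x) = -27/2 - x/2 (Z(x) = -(x - 1*(-27))/2 = -(x + 27)/2 = -(27 + x)/2 = -27/2 - x/2)
N = -36 (N = (-6 + 2)*9 = -4*9 = -36)
c(s) = s + s² (c(s) = s + s*s = s + s²)
√(Z(-20) + c(N)) = √((-27/2 - ½*(-20)) - 36*(1 - 36)) = √((-27/2 + 10) - 36*(-35)) = √(-7/2 + 1260) = √(2513/2) = √5026/2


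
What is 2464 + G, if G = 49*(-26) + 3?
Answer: 1193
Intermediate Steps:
G = -1271 (G = -1274 + 3 = -1271)
2464 + G = 2464 - 1271 = 1193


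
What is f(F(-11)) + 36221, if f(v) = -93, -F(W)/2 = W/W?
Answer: 36128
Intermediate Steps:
F(W) = -2 (F(W) = -2*W/W = -2*1 = -2)
f(F(-11)) + 36221 = -93 + 36221 = 36128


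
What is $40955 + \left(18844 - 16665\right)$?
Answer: $43134$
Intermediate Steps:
$40955 + \left(18844 - 16665\right) = 40955 + 2179 = 43134$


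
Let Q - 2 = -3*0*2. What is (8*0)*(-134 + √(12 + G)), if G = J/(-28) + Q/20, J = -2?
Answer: 0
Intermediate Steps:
Q = 2 (Q = 2 - 3*0*2 = 2 + 0*2 = 2 + 0 = 2)
G = 6/35 (G = -2/(-28) + 2/20 = -2*(-1/28) + 2*(1/20) = 1/14 + ⅒ = 6/35 ≈ 0.17143)
(8*0)*(-134 + √(12 + G)) = (8*0)*(-134 + √(12 + 6/35)) = 0*(-134 + √(426/35)) = 0*(-134 + √14910/35) = 0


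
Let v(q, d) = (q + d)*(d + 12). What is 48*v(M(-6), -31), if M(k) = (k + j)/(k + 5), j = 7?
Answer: 29184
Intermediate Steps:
M(k) = (7 + k)/(5 + k) (M(k) = (k + 7)/(k + 5) = (7 + k)/(5 + k))
v(q, d) = (12 + d)*(d + q) (v(q, d) = (d + q)*(12 + d) = (12 + d)*(d + q))
48*v(M(-6), -31) = 48*((-31)² + 12*(-31) + 12*((7 - 6)/(5 - 6)) - 31*(7 - 6)/(5 - 6)) = 48*(961 - 372 + 12*(1/(-1)) - 31/(-1)) = 48*(961 - 372 + 12*(-1*1) - (-31)) = 48*(961 - 372 + 12*(-1) - 31*(-1)) = 48*(961 - 372 - 12 + 31) = 48*608 = 29184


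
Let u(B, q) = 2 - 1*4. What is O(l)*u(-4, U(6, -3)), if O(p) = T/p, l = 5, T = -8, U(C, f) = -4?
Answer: 16/5 ≈ 3.2000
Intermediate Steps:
u(B, q) = -2 (u(B, q) = 2 - 4 = -2)
O(p) = -8/p
O(l)*u(-4, U(6, -3)) = -8/5*(-2) = 16/5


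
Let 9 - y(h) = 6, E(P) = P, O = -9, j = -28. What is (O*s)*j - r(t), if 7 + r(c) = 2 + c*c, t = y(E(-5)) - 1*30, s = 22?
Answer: 4820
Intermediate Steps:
y(h) = 3 (y(h) = 9 - 1*6 = 9 - 6 = 3)
t = -27 (t = 3 - 1*30 = 3 - 30 = -27)
r(c) = -5 + c² (r(c) = -7 + (2 + c*c) = -7 + (2 + c²) = -5 + c²)
(O*s)*j - r(t) = -9*22*(-28) - (-5 + (-27)²) = -198*(-28) - (-5 + 729) = 5544 - 1*724 = 5544 - 724 = 4820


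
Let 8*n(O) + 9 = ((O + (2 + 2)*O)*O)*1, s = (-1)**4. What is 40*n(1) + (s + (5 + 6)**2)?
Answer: 102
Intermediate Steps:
s = 1
n(O) = -9/8 + 5*O**2/8 (n(O) = -9/8 + (((O + (2 + 2)*O)*O)*1)/8 = -9/8 + (((O + 4*O)*O)*1)/8 = -9/8 + (((5*O)*O)*1)/8 = -9/8 + ((5*O**2)*1)/8 = -9/8 + (5*O**2)/8 = -9/8 + 5*O**2/8)
40*n(1) + (s + (5 + 6)**2) = 40*(-9/8 + (5/8)*1**2) + (1 + (5 + 6)**2) = 40*(-9/8 + (5/8)*1) + (1 + 11**2) = 40*(-9/8 + 5/8) + (1 + 121) = 40*(-1/2) + 122 = -20 + 122 = 102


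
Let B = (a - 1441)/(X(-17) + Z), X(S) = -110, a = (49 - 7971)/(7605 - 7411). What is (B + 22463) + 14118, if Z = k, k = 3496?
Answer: 6007296532/164221 ≈ 36581.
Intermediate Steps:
Z = 3496
a = -3961/97 (a = -7922/194 = -7922*1/194 = -3961/97 ≈ -40.835)
B = -71869/164221 (B = (-3961/97 - 1441)/(-110 + 3496) = -143738/97/3386 = -143738/97*1/3386 = -71869/164221 ≈ -0.43764)
(B + 22463) + 14118 = (-71869/164221 + 22463) + 14118 = 3688824454/164221 + 14118 = 6007296532/164221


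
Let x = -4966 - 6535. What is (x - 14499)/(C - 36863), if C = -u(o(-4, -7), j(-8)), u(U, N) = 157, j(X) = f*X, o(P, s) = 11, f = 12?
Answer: 1300/1851 ≈ 0.70232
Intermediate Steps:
j(X) = 12*X
x = -11501
C = -157 (C = -1*157 = -157)
(x - 14499)/(C - 36863) = (-11501 - 14499)/(-157 - 36863) = -26000/(-37020) = -26000*(-1/37020) = 1300/1851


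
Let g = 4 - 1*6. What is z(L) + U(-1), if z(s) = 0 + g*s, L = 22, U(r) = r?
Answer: -45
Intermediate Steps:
g = -2 (g = 4 - 6 = -2)
z(s) = -2*s (z(s) = 0 - 2*s = -2*s)
z(L) + U(-1) = -2*22 - 1 = -44 - 1 = -45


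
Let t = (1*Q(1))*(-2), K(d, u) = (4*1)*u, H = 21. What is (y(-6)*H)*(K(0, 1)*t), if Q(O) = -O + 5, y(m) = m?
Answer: 4032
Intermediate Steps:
Q(O) = 5 - O
K(d, u) = 4*u
t = -8 (t = (1*(5 - 1*1))*(-2) = (1*(5 - 1))*(-2) = (1*4)*(-2) = 4*(-2) = -8)
(y(-6)*H)*(K(0, 1)*t) = (-6*21)*((4*1)*(-8)) = -504*(-8) = -126*(-32) = 4032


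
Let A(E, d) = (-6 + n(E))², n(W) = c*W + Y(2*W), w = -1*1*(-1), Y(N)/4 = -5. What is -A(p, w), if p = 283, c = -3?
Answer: -765625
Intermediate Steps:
Y(N) = -20 (Y(N) = 4*(-5) = -20)
w = 1 (w = -1*(-1) = 1)
n(W) = -20 - 3*W (n(W) = -3*W - 20 = -20 - 3*W)
A(E, d) = (-26 - 3*E)² (A(E, d) = (-6 + (-20 - 3*E))² = (-26 - 3*E)²)
-A(p, w) = -(26 + 3*283)² = -(26 + 849)² = -1*875² = -1*765625 = -765625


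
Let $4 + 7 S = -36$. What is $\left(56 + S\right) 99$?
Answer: $\frac{34848}{7} \approx 4978.3$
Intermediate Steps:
$S = - \frac{40}{7}$ ($S = - \frac{4}{7} + \frac{1}{7} \left(-36\right) = - \frac{4}{7} - \frac{36}{7} = - \frac{40}{7} \approx -5.7143$)
$\left(56 + S\right) 99 = \left(56 - \frac{40}{7}\right) 99 = \frac{352}{7} \cdot 99 = \frac{34848}{7}$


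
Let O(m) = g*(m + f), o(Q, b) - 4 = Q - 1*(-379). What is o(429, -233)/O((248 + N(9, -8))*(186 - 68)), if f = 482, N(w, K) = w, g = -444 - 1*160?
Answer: -203/4652008 ≈ -4.3637e-5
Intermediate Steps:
g = -604 (g = -444 - 160 = -604)
o(Q, b) = 383 + Q (o(Q, b) = 4 + (Q - 1*(-379)) = 4 + (Q + 379) = 4 + (379 + Q) = 383 + Q)
O(m) = -291128 - 604*m (O(m) = -604*(m + 482) = -604*(482 + m) = -291128 - 604*m)
o(429, -233)/O((248 + N(9, -8))*(186 - 68)) = (383 + 429)/(-291128 - 604*(248 + 9)*(186 - 68)) = 812/(-291128 - 155228*118) = 812/(-291128 - 604*30326) = 812/(-291128 - 18316904) = 812/(-18608032) = 812*(-1/18608032) = -203/4652008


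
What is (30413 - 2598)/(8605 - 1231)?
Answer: 27815/7374 ≈ 3.7720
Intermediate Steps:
(30413 - 2598)/(8605 - 1231) = 27815/7374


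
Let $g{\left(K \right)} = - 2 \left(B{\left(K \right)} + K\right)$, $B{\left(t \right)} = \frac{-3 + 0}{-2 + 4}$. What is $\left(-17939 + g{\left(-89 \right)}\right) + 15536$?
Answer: $-2222$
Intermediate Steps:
$B{\left(t \right)} = - \frac{3}{2}$
$g{\left(K \right)} = 3 - 2 K$ ($g{\left(K \right)} = - 2 \left(- \frac{3}{2} + K\right) = 3 - 2 K$)
$\left(-17939 + g{\left(-89 \right)}\right) + 15536 = \left(-17939 + \left(3 - -178\right)\right) + 15536 = \left(-17939 + \left(3 + 178\right)\right) + 15536 = \left(-17939 + 181\right) + 15536 = -17758 + 15536 = -2222$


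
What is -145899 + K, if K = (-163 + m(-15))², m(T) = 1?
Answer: -119655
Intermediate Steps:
K = 26244 (K = (-163 + 1)² = (-162)² = 26244)
-145899 + K = -145899 + 26244 = -119655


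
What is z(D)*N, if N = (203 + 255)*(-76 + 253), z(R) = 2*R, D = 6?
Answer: 972792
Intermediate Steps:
N = 81066 (N = 458*177 = 81066)
z(D)*N = (2*6)*81066 = 12*81066 = 972792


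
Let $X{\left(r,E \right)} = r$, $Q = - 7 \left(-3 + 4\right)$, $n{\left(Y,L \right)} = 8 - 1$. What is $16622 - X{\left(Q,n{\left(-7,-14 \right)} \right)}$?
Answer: $16629$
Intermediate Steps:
$n{\left(Y,L \right)} = 7$
$Q = -7$ ($Q = \left(-7\right) 1 = -7$)
$16622 - X{\left(Q,n{\left(-7,-14 \right)} \right)} = 16622 - -7 = 16622 + 7 = 16629$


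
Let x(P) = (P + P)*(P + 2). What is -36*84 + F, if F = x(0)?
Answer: -3024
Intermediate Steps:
x(P) = 2*P*(2 + P) (x(P) = (2*P)*(2 + P) = 2*P*(2 + P))
F = 0 (F = 2*0*(2 + 0) = 2*0*2 = 0)
-36*84 + F = -36*84 + 0 = -3024 + 0 = -3024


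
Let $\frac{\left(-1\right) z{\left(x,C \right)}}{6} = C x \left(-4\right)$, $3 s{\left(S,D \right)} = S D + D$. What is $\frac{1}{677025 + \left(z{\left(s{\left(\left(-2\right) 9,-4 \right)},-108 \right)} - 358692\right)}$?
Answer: $\frac{1}{259581} \approx 3.8524 \cdot 10^{-6}$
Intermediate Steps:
$s{\left(S,D \right)} = \frac{D}{3} + \frac{D S}{3}$ ($s{\left(S,D \right)} = \frac{S D + D}{3} = \frac{D S + D}{3} = \frac{D + D S}{3} = \frac{D}{3} + \frac{D S}{3}$)
$z{\left(x,C \right)} = 24 C x$ ($z{\left(x,C \right)} = - 6 C x \left(-4\right) = - 6 \left(- 4 C x\right) = 24 C x$)
$\frac{1}{677025 + \left(z{\left(s{\left(\left(-2\right) 9,-4 \right)},-108 \right)} - 358692\right)} = \frac{1}{677025 - \left(358692 + 2592 \cdot \frac{1}{3} \left(-4\right) \left(1 - 18\right)\right)} = \frac{1}{677025 - \left(358692 + 2592 \cdot \frac{1}{3} \left(-4\right) \left(-17\right)\right)} = \frac{1}{677025 - \left(358692 + 2592 \cdot \frac{68}{3}\right)} = \frac{1}{677025 - 417444} = \frac{1}{259581}$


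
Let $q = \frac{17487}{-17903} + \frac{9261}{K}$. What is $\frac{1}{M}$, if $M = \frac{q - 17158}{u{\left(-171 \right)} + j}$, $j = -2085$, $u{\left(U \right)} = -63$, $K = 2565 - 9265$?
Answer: $\frac{1439401200}{11499367477} \approx 0.12517$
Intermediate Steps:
$K = -6700$
$q = - \frac{282962583}{119950100}$ ($q = \frac{17487}{-17903} + \frac{9261}{-6700} = 17487 \left(- \frac{1}{17903}\right) + 9261 \left(- \frac{1}{6700}\right) = - \frac{17487}{17903} - \frac{9261}{6700} = - \frac{282962583}{119950100} \approx -2.359$)
$M = \frac{11499367477}{1439401200}$ ($M = \frac{- \frac{282962583}{119950100} - 17158}{-63 - 2085} = - \frac{2058386778383}{119950100 \left(-2148\right)} = \left(- \frac{2058386778383}{119950100}\right) \left(- \frac{1}{2148}\right) = \frac{11499367477}{1439401200} \approx 7.989$)
$\frac{1}{M} = \frac{1}{\frac{11499367477}{1439401200}} = \frac{1439401200}{11499367477}$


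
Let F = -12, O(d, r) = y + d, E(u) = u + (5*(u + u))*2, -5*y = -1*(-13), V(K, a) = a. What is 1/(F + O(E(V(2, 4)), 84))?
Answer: 5/347 ≈ 0.014409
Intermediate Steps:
y = -13/5 (y = -(-1)*(-13)/5 = -⅕*13 = -13/5 ≈ -2.6000)
E(u) = 21*u (E(u) = u + (5*(2*u))*2 = u + (10*u)*2 = u + 20*u = 21*u)
O(d, r) = -13/5 + d
1/(F + O(E(V(2, 4)), 84)) = 1/(-12 + (-13/5 + 21*4)) = 1/(-12 + (-13/5 + 84)) = 1/(-12 + 407/5) = 1/(347/5) = 5/347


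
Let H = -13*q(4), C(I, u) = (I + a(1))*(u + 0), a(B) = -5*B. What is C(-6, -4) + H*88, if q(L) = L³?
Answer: -73172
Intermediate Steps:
C(I, u) = u*(-5 + I) (C(I, u) = (I - 5*1)*(u + 0) = (I - 5)*u = (-5 + I)*u = u*(-5 + I))
H = -832 (H = -13*4³ = -13*64 = -832)
C(-6, -4) + H*88 = -4*(-5 - 6) - 832*88 = -4*(-11) - 73216 = 44 - 73216 = -73172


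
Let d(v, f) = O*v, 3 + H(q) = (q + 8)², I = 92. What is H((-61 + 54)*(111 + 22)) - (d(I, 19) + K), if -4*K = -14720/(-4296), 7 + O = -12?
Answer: 458423398/537 ≈ 8.5368e+5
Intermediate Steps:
H(q) = -3 + (8 + q)² (H(q) = -3 + (q + 8)² = -3 + (8 + q)²)
O = -19 (O = -7 - 12 = -19)
d(v, f) = -19*v
K = -460/537 (K = -(-3680)/(-4296) = -(-3680)*(-1)/4296 = -¼*1840/537 = -460/537 ≈ -0.85661)
H((-61 + 54)*(111 + 22)) - (d(I, 19) + K) = (-3 + (8 + (-61 + 54)*(111 + 22))²) - (-19*92 - 460/537) = (-3 + (8 - 7*133)²) - (-1748 - 460/537) = (-3 + (8 - 931)²) - 1*(-939136/537) = (-3 + (-923)²) + 939136/537 = (-3 + 851929) + 939136/537 = 851926 + 939136/537 = 458423398/537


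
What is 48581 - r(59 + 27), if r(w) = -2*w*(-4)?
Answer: 47893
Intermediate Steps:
r(w) = 8*w
48581 - r(59 + 27) = 48581 - 8*(59 + 27) = 48581 - 8*86 = 48581 - 1*688 = 48581 - 688 = 47893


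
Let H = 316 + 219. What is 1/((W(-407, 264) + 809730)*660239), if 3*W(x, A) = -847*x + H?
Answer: 1/610600911502 ≈ 1.6377e-12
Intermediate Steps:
H = 535
W(x, A) = 535/3 - 847*x/3 (W(x, A) = (-847*x + 535)/3 = (535 - 847*x)/3 = 535/3 - 847*x/3)
1/((W(-407, 264) + 809730)*660239) = 1/(((535/3 - 847/3*(-407)) + 809730)*660239) = (1/660239)/((535/3 + 344729/3) + 809730) = (1/660239)/(115088 + 809730) = (1/660239)/924818 = (1/924818)*(1/660239) = 1/610600911502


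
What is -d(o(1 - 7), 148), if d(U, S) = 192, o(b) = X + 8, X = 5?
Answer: -192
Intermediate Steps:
o(b) = 13 (o(b) = 5 + 8 = 13)
-d(o(1 - 7), 148) = -1*192 = -192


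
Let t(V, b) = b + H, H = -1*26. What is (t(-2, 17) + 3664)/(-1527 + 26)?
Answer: -3655/1501 ≈ -2.4350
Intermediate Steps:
H = -26
t(V, b) = -26 + b (t(V, b) = b - 26 = -26 + b)
(t(-2, 17) + 3664)/(-1527 + 26) = ((-26 + 17) + 3664)/(-1527 + 26) = (-9 + 3664)/(-1501) = 3655*(-1/1501) = -3655/1501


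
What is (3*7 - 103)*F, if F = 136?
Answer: -11152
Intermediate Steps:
(3*7 - 103)*F = (3*7 - 103)*136 = (21 - 103)*136 = -82*136 = -11152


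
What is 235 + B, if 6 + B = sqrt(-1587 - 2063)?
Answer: 229 + 5*I*sqrt(146) ≈ 229.0 + 60.415*I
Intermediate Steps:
B = -6 + 5*I*sqrt(146) (B = -6 + sqrt(-1587 - 2063) = -6 + sqrt(-3650) = -6 + 5*I*sqrt(146) ≈ -6.0 + 60.415*I)
235 + B = 235 + (-6 + 5*I*sqrt(146)) = 229 + 5*I*sqrt(146)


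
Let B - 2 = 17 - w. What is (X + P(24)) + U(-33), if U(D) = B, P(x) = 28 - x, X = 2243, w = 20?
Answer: 2246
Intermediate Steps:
B = -1 (B = 2 + (17 - 1*20) = 2 + (17 - 20) = 2 - 3 = -1)
U(D) = -1
(X + P(24)) + U(-33) = (2243 + (28 - 1*24)) - 1 = (2243 + (28 - 24)) - 1 = (2243 + 4) - 1 = 2247 - 1 = 2246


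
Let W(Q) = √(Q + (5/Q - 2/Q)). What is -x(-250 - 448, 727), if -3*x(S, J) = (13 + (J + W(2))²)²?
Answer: 372490326635/4 + 768505157*√14/3 ≈ 9.4081e+10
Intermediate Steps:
W(Q) = √(Q + 3/Q)
x(S, J) = -(13 + (J + √14/2)²)²/3 (x(S, J) = -(13 + (J + √(2 + 3/2))²)²/3 = -(13 + (J + √(7/2))²)²/3 = -(13 + (J + √14/2)²)²/3)
-x(-250 - 448, 727) = -(-1)*(52 + (√14 + 2*727)²)²/48 = -(-1)*(52 + (√14 + 1454)²)²/48 = -(-1)*(52 + (1454 + √14)²)²/48 = (52 + (1454 + √14)²)²/48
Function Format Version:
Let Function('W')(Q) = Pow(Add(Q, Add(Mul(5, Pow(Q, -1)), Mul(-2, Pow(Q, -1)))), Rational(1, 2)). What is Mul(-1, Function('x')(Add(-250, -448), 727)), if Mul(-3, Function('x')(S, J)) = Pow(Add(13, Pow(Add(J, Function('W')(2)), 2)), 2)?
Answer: Add(Rational(372490326635, 4), Mul(Rational(768505157, 3), Pow(14, Rational(1, 2)))) ≈ 9.4081e+10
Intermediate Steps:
Function('W')(Q) = Pow(Add(Q, Mul(3, Pow(Q, -1))), Rational(1, 2))
Function('x')(S, J) = Mul(Rational(-1, 3), Pow(Add(13, Pow(Add(J, Mul(Rational(1, 2), Pow(14, Rational(1, 2)))), 2)), 2)) (Function('x')(S, J) = Mul(Rational(-1, 3), Pow(Add(13, Pow(Add(J, Pow(Add(2, Mul(3, Pow(2, -1))), Rational(1, 2))), 2)), 2)) = Mul(Rational(-1, 3), Pow(Add(13, Pow(Add(J, Pow(Add(2, Mul(3, Rational(1, 2))), Rational(1, 2))), 2)), 2)) = Mul(Rational(-1, 3), Pow(Add(13, Pow(Add(J, Pow(Add(2, Rational(3, 2)), Rational(1, 2))), 2)), 2)) = Mul(Rational(-1, 3), Pow(Add(13, Pow(Add(J, Pow(Rational(7, 2), Rational(1, 2))), 2)), 2)) = Mul(Rational(-1, 3), Pow(Add(13, Pow(Add(J, Mul(Rational(1, 2), Pow(14, Rational(1, 2)))), 2)), 2)))
Mul(-1, Function('x')(Add(-250, -448), 727)) = Mul(-1, Mul(Rational(-1, 48), Pow(Add(52, Pow(Add(Pow(14, Rational(1, 2)), Mul(2, 727)), 2)), 2))) = Mul(-1, Mul(Rational(-1, 48), Pow(Add(52, Pow(Add(Pow(14, Rational(1, 2)), 1454), 2)), 2))) = Mul(-1, Mul(Rational(-1, 48), Pow(Add(52, Pow(Add(1454, Pow(14, Rational(1, 2))), 2)), 2))) = Mul(Rational(1, 48), Pow(Add(52, Pow(Add(1454, Pow(14, Rational(1, 2))), 2)), 2))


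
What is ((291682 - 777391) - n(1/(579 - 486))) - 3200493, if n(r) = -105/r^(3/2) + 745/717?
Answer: -2643007579/717 + 9765*√93 ≈ -3.5920e+6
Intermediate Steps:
n(r) = 745/717 - 105/r^(3/2) (n(r) = -105/r^(3/2) + 745*(1/717) = -105/r^(3/2) + 745/717 = 745/717 - 105/r^(3/2))
((291682 - 777391) - n(1/(579 - 486))) - 3200493 = ((291682 - 777391) - (745/717 - 105*(579 - 486)^(3/2))) - 3200493 = (-485709 - (745/717 - 105*93*√93)) - 3200493 = (-485709 - (745/717 - 9765*√93)) - 3200493 = (-485709 + (-745/717 + 9765*√93)) - 3200493 = (-348254098/717 + 9765*√93) - 3200493 = -2643007579/717 + 9765*√93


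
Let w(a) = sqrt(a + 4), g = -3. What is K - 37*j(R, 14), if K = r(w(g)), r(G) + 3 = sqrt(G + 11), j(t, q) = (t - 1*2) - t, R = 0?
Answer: 71 + 2*sqrt(3) ≈ 74.464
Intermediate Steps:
w(a) = sqrt(4 + a)
j(t, q) = -2 (j(t, q) = (t - 2) - t = (-2 + t) - t = -2)
r(G) = -3 + sqrt(11 + G) (r(G) = -3 + sqrt(G + 11) = -3 + sqrt(11 + G))
K = -3 + 2*sqrt(3) (K = -3 + sqrt(11 + sqrt(4 - 3)) = -3 + sqrt(11 + sqrt(1)) = -3 + sqrt(11 + 1) = -3 + sqrt(12) = -3 + 2*sqrt(3) ≈ 0.46410)
K - 37*j(R, 14) = (-3 + 2*sqrt(3)) - 37*(-2) = (-3 + 2*sqrt(3)) + 74 = 71 + 2*sqrt(3)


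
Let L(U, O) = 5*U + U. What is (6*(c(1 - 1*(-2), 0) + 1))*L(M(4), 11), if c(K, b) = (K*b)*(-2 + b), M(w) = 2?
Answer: 72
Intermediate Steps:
c(K, b) = K*b*(-2 + b)
L(U, O) = 6*U
(6*(c(1 - 1*(-2), 0) + 1))*L(M(4), 11) = (6*((1 - 1*(-2))*0*(-2 + 0) + 1))*(6*2) = (6*((1 + 2)*0*(-2) + 1))*12 = (6*(3*0*(-2) + 1))*12 = (6*(0 + 1))*12 = (6*1)*12 = 6*12 = 72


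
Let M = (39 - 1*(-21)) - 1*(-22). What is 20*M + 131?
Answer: 1771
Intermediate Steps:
M = 82 (M = (39 + 21) + 22 = 60 + 22 = 82)
20*M + 131 = 20*82 + 131 = 1640 + 131 = 1771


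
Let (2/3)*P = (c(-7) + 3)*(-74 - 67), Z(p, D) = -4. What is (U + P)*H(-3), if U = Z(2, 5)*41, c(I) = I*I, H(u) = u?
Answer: 33486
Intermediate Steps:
c(I) = I²
P = -10998 (P = 3*(((-7)² + 3)*(-74 - 67))/2 = 3*((49 + 3)*(-141))/2 = 3*(52*(-141))/2 = (3/2)*(-7332) = -10998)
U = -164 (U = -4*41 = -164)
(U + P)*H(-3) = (-164 - 10998)*(-3) = -11162*(-3) = 33486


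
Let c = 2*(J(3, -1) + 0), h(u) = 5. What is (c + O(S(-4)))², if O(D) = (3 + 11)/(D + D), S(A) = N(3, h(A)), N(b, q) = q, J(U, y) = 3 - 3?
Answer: 49/25 ≈ 1.9600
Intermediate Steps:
J(U, y) = 0
S(A) = 5
O(D) = 7/D (O(D) = 14/((2*D)) = 14*(1/(2*D)) = 7/D)
c = 0 (c = 2*(0 + 0) = 2*0 = 0)
(c + O(S(-4)))² = (0 + 7/5)² = (7/5)² = 49/25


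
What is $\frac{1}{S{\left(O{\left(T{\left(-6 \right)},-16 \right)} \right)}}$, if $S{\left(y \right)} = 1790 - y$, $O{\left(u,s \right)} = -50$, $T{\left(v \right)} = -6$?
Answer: $\frac{1}{1840} \approx 0.00054348$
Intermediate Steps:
$\frac{1}{S{\left(O{\left(T{\left(-6 \right)},-16 \right)} \right)}} = \frac{1}{1790 - -50} = \frac{1}{1790 + 50} = \frac{1}{1840}$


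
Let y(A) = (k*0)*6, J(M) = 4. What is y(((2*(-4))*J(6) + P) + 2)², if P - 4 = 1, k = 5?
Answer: 0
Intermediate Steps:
P = 5 (P = 4 + 1 = 5)
y(A) = 0 (y(A) = (5*0)*6 = 0*6 = 0)
y(((2*(-4))*J(6) + P) + 2)² = 0² = 0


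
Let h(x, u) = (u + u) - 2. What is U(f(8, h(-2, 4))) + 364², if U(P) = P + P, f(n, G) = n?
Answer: 132512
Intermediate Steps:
h(x, u) = -2 + 2*u (h(x, u) = 2*u - 2 = -2 + 2*u)
U(P) = 2*P
U(f(8, h(-2, 4))) + 364² = 2*8 + 364² = 16 + 132496 = 132512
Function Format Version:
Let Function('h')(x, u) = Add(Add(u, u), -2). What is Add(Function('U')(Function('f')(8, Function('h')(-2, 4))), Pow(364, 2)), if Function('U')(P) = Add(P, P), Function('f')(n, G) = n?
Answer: 132512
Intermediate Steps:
Function('h')(x, u) = Add(-2, Mul(2, u)) (Function('h')(x, u) = Add(Mul(2, u), -2) = Add(-2, Mul(2, u)))
Function('U')(P) = Mul(2, P)
Add(Function('U')(Function('f')(8, Function('h')(-2, 4))), Pow(364, 2)) = Add(Mul(2, 8), Pow(364, 2)) = Add(16, 132496) = 132512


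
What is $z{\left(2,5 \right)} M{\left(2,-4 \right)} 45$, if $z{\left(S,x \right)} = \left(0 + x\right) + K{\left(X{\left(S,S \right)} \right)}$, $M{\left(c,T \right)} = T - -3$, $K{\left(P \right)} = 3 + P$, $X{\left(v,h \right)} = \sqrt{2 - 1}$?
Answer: $-405$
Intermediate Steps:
$X{\left(v,h \right)} = 1$ ($X{\left(v,h \right)} = \sqrt{1} = 1$)
$M{\left(c,T \right)} = 3 + T$ ($M{\left(c,T \right)} = T + 3 = 3 + T$)
$z{\left(S,x \right)} = 4 + x$ ($z{\left(S,x \right)} = \left(0 + x\right) + \left(3 + 1\right) = x + 4 = 4 + x$)
$z{\left(2,5 \right)} M{\left(2,-4 \right)} 45 = \left(4 + 5\right) \left(3 - 4\right) 45 = 9 \left(-1\right) 45 = \left(-9\right) 45 = -405$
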